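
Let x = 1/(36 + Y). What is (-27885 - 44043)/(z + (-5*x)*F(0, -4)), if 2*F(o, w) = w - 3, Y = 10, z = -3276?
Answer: 6617376/301357 ≈ 21.959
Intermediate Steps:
x = 1/46 (x = 1/(36 + 10) = 1/46 ≈ 0.021739)
F(o, w) = -3/2 + w/2 (F(o, w) = (w - 3)/2 = (-3 + w)/2 = -3/2 + w/2)
(-27885 - 44043)/(z + (-5*x)*F(0, -4)) = (-27885 - 44043)/(-3276 + (-5*1/46)*(-3/2 + (½)*(-4))) = -71928/(-3276 - 5*(-3/2 - 2)/46) = -71928/(-3276 - 5/46*(-7/2)) = -71928/(-3276 + 35/92) = -71928/(-301357/92) = -71928*(-92/301357) = 6617376/301357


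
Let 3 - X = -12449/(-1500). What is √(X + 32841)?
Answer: √738803265/150 ≈ 181.21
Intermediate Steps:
X = -7949/1500 (X = 3 - (-12449)/(-1500) = 3 - (-12449)*(-1)/1500 = 3 - 1*12449/1500 = 3 - 12449/1500 = -7949/1500 ≈ -5.2993)
√(X + 32841) = √(-7949/1500 + 32841) = √(49253551/1500) = √738803265/150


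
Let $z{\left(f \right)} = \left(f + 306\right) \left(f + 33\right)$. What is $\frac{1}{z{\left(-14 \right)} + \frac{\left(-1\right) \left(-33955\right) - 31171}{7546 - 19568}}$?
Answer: $\frac{6011}{33347636} \approx 0.00018025$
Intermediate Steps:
$z{\left(f \right)} = \left(33 + f\right) \left(306 + f\right)$ ($z{\left(f \right)} = \left(306 + f\right) \left(33 + f\right) = \left(33 + f\right) \left(306 + f\right)$)
$\frac{1}{z{\left(-14 \right)} + \frac{\left(-1\right) \left(-33955\right) - 31171}{7546 - 19568}} = \frac{1}{\left(10098 + \left(-14\right)^{2} + 339 \left(-14\right)\right) + \frac{\left(-1\right) \left(-33955\right) - 31171}{7546 - 19568}} = \frac{1}{\left(10098 + 196 - 4746\right) + \frac{33955 - 31171}{-12022}} = \frac{1}{5548 + 2784 \left(- \frac{1}{12022}\right)} = \frac{1}{5548 - \frac{1392}{6011}} = \frac{1}{\frac{33347636}{6011}} = \frac{6011}{33347636}$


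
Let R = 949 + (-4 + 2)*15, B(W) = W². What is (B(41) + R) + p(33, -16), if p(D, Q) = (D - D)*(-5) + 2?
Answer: 2602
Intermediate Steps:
p(D, Q) = 2 (p(D, Q) = 0*(-5) + 2 = 0 + 2 = 2)
R = 919 (R = 949 - 2*15 = 949 - 30 = 919)
(B(41) + R) + p(33, -16) = (41² + 919) + 2 = (1681 + 919) + 2 = 2600 + 2 = 2602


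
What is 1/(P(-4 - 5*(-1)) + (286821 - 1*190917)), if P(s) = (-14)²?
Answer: 1/96100 ≈ 1.0406e-5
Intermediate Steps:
P(s) = 196
1/(P(-4 - 5*(-1)) + (286821 - 1*190917)) = 1/(196 + (286821 - 1*190917)) = 1/(196 + (286821 - 190917)) = 1/(196 + 95904) = 1/96100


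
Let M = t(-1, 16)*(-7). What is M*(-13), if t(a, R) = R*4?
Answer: 5824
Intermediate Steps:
t(a, R) = 4*R
M = -448 (M = (4*16)*(-7) = 64*(-7) = -448)
M*(-13) = -448*(-13) = 5824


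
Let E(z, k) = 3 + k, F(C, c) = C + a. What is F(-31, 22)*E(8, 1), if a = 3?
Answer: -112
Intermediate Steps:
F(C, c) = 3 + C (F(C, c) = C + 3 = 3 + C)
F(-31, 22)*E(8, 1) = (3 - 31)*(3 + 1) = -28*4 = -112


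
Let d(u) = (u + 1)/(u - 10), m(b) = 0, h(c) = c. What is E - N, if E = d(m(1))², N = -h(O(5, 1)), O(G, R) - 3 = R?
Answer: 401/100 ≈ 4.0100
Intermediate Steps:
O(G, R) = 3 + R
d(u) = (1 + u)/(-10 + u)
N = -4 (N = -(3 + 1) = -1*4 = -4)
E = 1/100 (E = ((1 + 0)/(-10 + 0))² = (1/(-10))² = (-⅒*1)² = (-⅒)² = 1/100 ≈ 0.010000)
E - N = 1/100 - 1*(-4) = 1/100 + 4 = 401/100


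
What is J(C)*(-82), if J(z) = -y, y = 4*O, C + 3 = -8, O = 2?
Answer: 656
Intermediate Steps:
C = -11 (C = -3 - 8 = -11)
y = 8 (y = 4*2 = 8)
J(z) = -8 (J(z) = -1*8 = -8)
J(C)*(-82) = -8*(-82) = 656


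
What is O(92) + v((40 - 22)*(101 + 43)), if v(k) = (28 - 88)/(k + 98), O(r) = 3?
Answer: 801/269 ≈ 2.9777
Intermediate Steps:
v(k) = -60/(98 + k)
O(92) + v((40 - 22)*(101 + 43)) = 3 - 60/(98 + (40 - 22)*(101 + 43)) = 3 - 60/(98 + 18*144) = 3 - 60/(98 + 2592) = 3 - 60/2690 = 3 - 60*1/2690 = 3 - 6/269 = 801/269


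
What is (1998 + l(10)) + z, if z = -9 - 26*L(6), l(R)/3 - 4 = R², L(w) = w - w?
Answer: 2301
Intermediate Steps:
L(w) = 0
l(R) = 12 + 3*R²
z = -9 (z = -9 - 26*0 = -9 + 0 = -9)
(1998 + l(10)) + z = (1998 + (12 + 3*10²)) - 9 = (1998 + (12 + 3*100)) - 9 = (1998 + (12 + 300)) - 9 = (1998 + 312) - 9 = 2310 - 9 = 2301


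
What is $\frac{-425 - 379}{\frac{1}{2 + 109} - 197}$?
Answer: $\frac{44622}{10933} \approx 4.0814$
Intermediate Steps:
$\frac{-425 - 379}{\frac{1}{2 + 109} - 197} = - \frac{804}{\frac{1}{111} - 197} = - \frac{804}{- \frac{21866}{111}} = \left(-804\right) \left(- \frac{111}{21866}\right) = \frac{44622}{10933}$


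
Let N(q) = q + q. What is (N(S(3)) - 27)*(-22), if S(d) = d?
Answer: 462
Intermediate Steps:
N(q) = 2*q
(N(S(3)) - 27)*(-22) = (2*3 - 27)*(-22) = (6 - 27)*(-22) = -21*(-22) = 462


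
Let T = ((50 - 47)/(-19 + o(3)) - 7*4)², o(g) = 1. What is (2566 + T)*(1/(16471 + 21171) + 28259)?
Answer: 42881248022141/451704 ≈ 9.4932e+7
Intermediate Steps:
T = 28561/36 (T = ((50 - 47)/(-19 + 1) - 7*4)² = (3/(-18) - 28)² = (3*(-1/18) - 28)² = (-⅙ - 28)² = (-169/6)² = 28561/36 ≈ 793.36)
(2566 + T)*(1/(16471 + 21171) + 28259) = (2566 + 28561/36)*(1/(16471 + 21171) + 28259) = 120937*(1/37642 + 28259)/36 = (120937/36)*(1063725279/37642) = 42881248022141/451704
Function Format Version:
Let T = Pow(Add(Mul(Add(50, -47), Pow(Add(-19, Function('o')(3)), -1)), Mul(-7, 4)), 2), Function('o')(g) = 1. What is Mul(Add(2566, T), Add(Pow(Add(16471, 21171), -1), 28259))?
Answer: Rational(42881248022141, 451704) ≈ 9.4932e+7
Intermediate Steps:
T = Rational(28561, 36) (T = Pow(Add(Mul(Add(50, -47), Pow(Add(-19, 1), -1)), Mul(-7, 4)), 2) = Pow(Add(Mul(3, Pow(-18, -1)), -28), 2) = Pow(Add(Mul(3, Rational(-1, 18)), -28), 2) = Pow(Add(Rational(-1, 6), -28), 2) = Pow(Rational(-169, 6), 2) = Rational(28561, 36) ≈ 793.36)
Mul(Add(2566, T), Add(Pow(Add(16471, 21171), -1), 28259)) = Mul(Add(2566, Rational(28561, 36)), Add(Pow(Add(16471, 21171), -1), 28259)) = Mul(Rational(120937, 36), Add(Pow(37642, -1), 28259)) = Mul(Rational(120937, 36), Add(Rational(1, 37642), 28259)) = Mul(Rational(120937, 36), Rational(1063725279, 37642)) = Rational(42881248022141, 451704)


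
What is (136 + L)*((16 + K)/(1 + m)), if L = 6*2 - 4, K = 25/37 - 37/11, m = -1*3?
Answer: -390096/407 ≈ -958.47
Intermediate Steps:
m = -3
K = -1094/407 (K = 25*(1/37) - 37*1/11 = 25/37 - 37/11 = -1094/407 ≈ -2.6880)
L = 8 (L = 12 - 4 = 8)
(136 + L)*((16 + K)/(1 + m)) = (136 + 8)*((16 - 1094/407)/(1 - 3)) = 144*((5418/407)/(-2)) = 144*((5418/407)*(-1/2)) = 144*(-2709/407) = -390096/407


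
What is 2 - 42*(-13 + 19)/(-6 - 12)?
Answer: 16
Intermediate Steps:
2 - 42*(-13 + 19)/(-6 - 12) = 2 - 252/(-18) = 2 - 252*(-1)/18 = 2 - 42*(-⅓) = 2 + 14 = 16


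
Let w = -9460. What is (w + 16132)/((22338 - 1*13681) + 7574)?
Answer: 6672/16231 ≈ 0.41107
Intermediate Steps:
(w + 16132)/((22338 - 1*13681) + 7574) = (-9460 + 16132)/((22338 - 1*13681) + 7574) = 6672/((22338 - 13681) + 7574) = 6672/(8657 + 7574) = 6672/16231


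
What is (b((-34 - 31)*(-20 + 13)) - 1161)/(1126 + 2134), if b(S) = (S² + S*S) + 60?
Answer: 412949/3260 ≈ 126.67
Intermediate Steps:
b(S) = 60 + 2*S² (b(S) = (S² + S²) + 60 = 2*S² + 60 = 60 + 2*S²)
(b((-34 - 31)*(-20 + 13)) - 1161)/(1126 + 2134) = ((60 + 2*((-34 - 31)*(-20 + 13))²) - 1161)/(1126 + 2134) = ((60 + 2*(-65*(-7))²) - 1161)/3260 = ((60 + 2*455²) - 1161)*(1/3260) = ((60 + 2*207025) - 1161)*(1/3260) = ((60 + 414050) - 1161)*(1/3260) = (414110 - 1161)*(1/3260) = 412949*(1/3260) = 412949/3260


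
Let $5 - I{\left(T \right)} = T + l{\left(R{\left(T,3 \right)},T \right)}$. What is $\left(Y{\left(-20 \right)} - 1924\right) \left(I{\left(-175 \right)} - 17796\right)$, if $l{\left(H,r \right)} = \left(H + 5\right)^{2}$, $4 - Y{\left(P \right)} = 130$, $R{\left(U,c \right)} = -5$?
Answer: $36112800$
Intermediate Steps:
$Y{\left(P \right)} = -126$ ($Y{\left(P \right)} = 4 - 130 = -126$)
$l{\left(H,r \right)} = \left(5 + H\right)^{2}$
$I{\left(T \right)} = 5 - T$ ($I{\left(T \right)} = 5 - \left(T + \left(5 - 5\right)^{2}\right) = 5 - \left(T + 0^{2}\right) = 5 - \left(T + 0\right) = 5 - T$)
$\left(Y{\left(-20 \right)} - 1924\right) \left(I{\left(-175 \right)} - 17796\right) = \left(-126 - 1924\right) \left(\left(5 - -175\right) - 17796\right) = - 2050 \left(\left(5 + 175\right) - 17796\right) = - 2050 \left(180 - 17796\right) = \left(-2050\right) \left(-17616\right) = 36112800$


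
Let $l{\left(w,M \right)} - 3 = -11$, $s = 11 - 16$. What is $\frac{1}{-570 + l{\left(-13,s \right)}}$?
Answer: $- \frac{1}{578} \approx -0.0017301$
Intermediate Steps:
$s = -5$ ($s = 11 - 16 = -5$)
$l{\left(w,M \right)} = -8$ ($l{\left(w,M \right)} = 3 - 11 = -8$)
$\frac{1}{-570 + l{\left(-13,s \right)}} = \frac{1}{-570 - 8} = \frac{1}{-578} = - \frac{1}{578}$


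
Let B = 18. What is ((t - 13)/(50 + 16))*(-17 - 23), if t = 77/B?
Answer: 1570/297 ≈ 5.2862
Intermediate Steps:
t = 77/18 ≈ 4.2778
((t - 13)/(50 + 16))*(-17 - 23) = ((77/18 - 13)/(50 + 16))*(-17 - 23) = -157/18/66*(-40) = -157/18*1/66*(-40) = -157/1188*(-40) = 1570/297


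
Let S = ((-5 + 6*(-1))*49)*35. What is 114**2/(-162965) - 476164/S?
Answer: 1406416304/55896995 ≈ 25.161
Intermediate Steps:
S = -18865 (S = ((-5 - 6)*49)*35 = -11*49*35 = -539*35 = -18865)
114**2/(-162965) - 476164/S = 114**2/(-162965) - 476164/(-18865) = 12996*(-1/162965) - 476164*(-1/18865) = -12996/162965 + 476164/18865 = 1406416304/55896995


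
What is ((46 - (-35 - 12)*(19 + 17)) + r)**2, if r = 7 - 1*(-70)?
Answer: 3294225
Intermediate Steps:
r = 77 (r = 7 + 70 = 77)
((46 - (-35 - 12)*(19 + 17)) + r)**2 = ((46 - (-35 - 12)*(19 + 17)) + 77)**2 = ((46 - (-47)*36) + 77)**2 = ((46 - 1*(-1692)) + 77)**2 = ((46 + 1692) + 77)**2 = (1738 + 77)**2 = 1815**2 = 3294225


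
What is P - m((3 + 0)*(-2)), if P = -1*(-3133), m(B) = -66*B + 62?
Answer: 2675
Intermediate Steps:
m(B) = 62 - 66*B
P = 3133
P - m((3 + 0)*(-2)) = 3133 - (62 - 66*(3 + 0)*(-2)) = 3133 - (62 - 198*(-2)) = 3133 - (62 - 66*(-6)) = 3133 - (62 + 396) = 3133 - 1*458 = 3133 - 458 = 2675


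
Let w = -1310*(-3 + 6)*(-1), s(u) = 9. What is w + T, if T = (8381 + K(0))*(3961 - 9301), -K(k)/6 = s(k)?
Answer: -44462250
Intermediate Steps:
K(k) = -54 (K(k) = -6*9 = -54)
w = 3930 (w = -3930*(-1) = -1310*(-3) = 3930)
T = -44466180 (T = (8381 - 54)*(3961 - 9301) = 8327*(-5340) = -44466180)
w + T = 3930 - 44466180 = -44462250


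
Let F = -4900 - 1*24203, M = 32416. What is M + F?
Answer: 3313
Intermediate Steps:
F = -29103 (F = -4900 - 24203 = -29103)
M + F = 32416 - 29103 = 3313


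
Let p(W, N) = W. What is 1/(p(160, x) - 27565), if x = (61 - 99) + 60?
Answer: -1/27405 ≈ -3.6490e-5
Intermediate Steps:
x = 22 (x = -38 + 60 = 22)
1/(p(160, x) - 27565) = 1/(160 - 27565) = 1/(-27405) = -1/27405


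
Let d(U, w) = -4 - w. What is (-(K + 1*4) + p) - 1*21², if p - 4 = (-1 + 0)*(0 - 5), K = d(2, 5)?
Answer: -427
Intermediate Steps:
K = -9 (K = -4 - 1*5 = -4 - 5 = -9)
p = 9 (p = 4 + (-1 + 0)*(0 - 5) = 4 - 1*(-5) = 4 + 5 = 9)
(-(K + 1*4) + p) - 1*21² = (-(-9 + 1*4) + 9) - 1*21² = (-(-9 + 4) + 9) - 1*441 = (-1*(-5) + 9) - 441 = (5 + 9) - 441 = 14 - 441 = -427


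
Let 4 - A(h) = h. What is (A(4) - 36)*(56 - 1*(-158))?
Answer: -7704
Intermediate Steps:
A(h) = 4 - h
(A(4) - 36)*(56 - 1*(-158)) = ((4 - 1*4) - 36)*(56 - 1*(-158)) = ((4 - 4) - 36)*(56 + 158) = (0 - 36)*214 = -36*214 = -7704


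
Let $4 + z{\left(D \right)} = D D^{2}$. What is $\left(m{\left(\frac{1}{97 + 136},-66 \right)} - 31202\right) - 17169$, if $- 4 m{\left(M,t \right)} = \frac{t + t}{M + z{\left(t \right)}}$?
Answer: $- \frac{3240252321818}{66987499} \approx -48371.0$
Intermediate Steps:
$z{\left(D \right)} = -4 + D^{3}$ ($z{\left(D \right)} = -4 + D D^{2} = -4 + D^{3}$)
$m{\left(M,t \right)} = - \frac{t}{2 \left(-4 + M + t^{3}\right)}$ ($m{\left(M,t \right)} = - \frac{\left(t + t\right) \frac{1}{M + \left(-4 + t^{3}\right)}}{4} = - \frac{2 t \frac{1}{-4 + M + t^{3}}}{4} = - \frac{t}{2 \left(-4 + M + t^{3}\right)}$)
$\left(m{\left(\frac{1}{97 + 136},-66 \right)} - 31202\right) - 17169 = \left(\left(-1\right) \left(-66\right) \frac{1}{-8 + \frac{2}{97 + 136} + 2 \left(-66\right)^{3}} - 31202\right) - 17169 = \left(\left(-1\right) \left(-66\right) \frac{1}{-8 + \frac{2}{233} + 2 \left(-287496\right)} - 31202\right) - 17169 = \left(\left(-1\right) \left(-66\right) \frac{1}{-8 + 2 \cdot \frac{1}{233} - 574992} - 31202\right) - 17169 = \left(\left(-1\right) \left(-66\right) \frac{1}{-8 + \frac{2}{233} - 574992} - 31202\right) - 17169 = \left(\left(-1\right) \left(-66\right) \frac{1}{- \frac{133974998}{233}} - 31202\right) - 17169 = \left(\left(-1\right) \left(-66\right) \left(- \frac{233}{133974998}\right) - 31202\right) - 17169 = \left(- \frac{7689}{66987499} - 31202\right) - 17169 = - \frac{2090143951487}{66987499} - 17169 = - \frac{3240252321818}{66987499}$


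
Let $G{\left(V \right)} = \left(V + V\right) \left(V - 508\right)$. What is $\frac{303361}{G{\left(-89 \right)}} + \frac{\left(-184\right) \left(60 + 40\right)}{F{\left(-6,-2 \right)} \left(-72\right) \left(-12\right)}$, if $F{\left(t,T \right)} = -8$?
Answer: $\frac{21104821}{3825576} \approx 5.5168$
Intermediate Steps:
$G{\left(V \right)} = 2 V \left(-508 + V\right)$
$\frac{303361}{G{\left(-89 \right)}} + \frac{\left(-184\right) \left(60 + 40\right)}{F{\left(-6,-2 \right)} \left(-72\right) \left(-12\right)} = \frac{303361}{2 \left(-89\right) \left(-508 - 89\right)} + \frac{\left(-184\right) \left(60 + 40\right)}{\left(-8\right) \left(-72\right) \left(-12\right)} = \frac{303361}{2 \left(-89\right) \left(-597\right)} + \frac{\left(-184\right) 100}{576 \left(-12\right)} = \frac{303361}{106266} - \frac{18400}{-6912} = 303361 \cdot \frac{1}{106266} - - \frac{575}{216} = \frac{303361}{106266} + \frac{575}{216} = \frac{21104821}{3825576}$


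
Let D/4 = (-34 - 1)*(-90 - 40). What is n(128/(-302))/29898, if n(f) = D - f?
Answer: 458044/752433 ≈ 0.60875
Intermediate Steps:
D = 18200 (D = 4*((-34 - 1)*(-90 - 40)) = 4*(-35*(-130)) = 4*4550 = 18200)
n(f) = 18200 - f
n(128/(-302))/29898 = (18200 - 128/(-302))/29898 = (18200 - 128*(-1)/302)*(1/29898) = (18200 - 1*(-64/151))*(1/29898) = (18200 + 64/151)*(1/29898) = (2748264/151)*(1/29898) = 458044/752433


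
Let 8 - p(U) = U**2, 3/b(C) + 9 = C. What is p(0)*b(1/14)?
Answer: -336/125 ≈ -2.6880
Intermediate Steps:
b(C) = 3/(-9 + C)
p(U) = 8 - U**2
p(0)*b(1/14) = (8 - 1*0**2)*(3/(-9 + 1/14)) = (8 - 1*0)*(3/(-9 + 1/14)) = (8 + 0)*(3/(-125/14)) = 8*(3*(-14/125)) = 8*(-42/125) = -336/125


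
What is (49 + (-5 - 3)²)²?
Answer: 12769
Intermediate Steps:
(49 + (-5 - 3)²)² = (49 + (-8)²)² = (49 + 64)² = 113² = 12769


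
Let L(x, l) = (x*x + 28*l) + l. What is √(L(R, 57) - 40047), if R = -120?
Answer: 3*I*√2666 ≈ 154.9*I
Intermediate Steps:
L(x, l) = x² + 29*l (L(x, l) = (x² + 28*l) + l = x² + 29*l)
√(L(R, 57) - 40047) = √(((-120)² + 29*57) - 40047) = √((14400 + 1653) - 40047) = √(16053 - 40047) = √(-23994) = 3*I*√2666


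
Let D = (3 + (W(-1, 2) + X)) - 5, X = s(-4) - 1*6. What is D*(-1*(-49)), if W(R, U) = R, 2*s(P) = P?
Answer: -539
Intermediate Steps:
s(P) = P/2
X = -8 (X = (½)*(-4) - 1*6 = -2 - 6 = -8)
D = -11 (D = (3 + (-1 - 8)) - 5 = (3 - 9) - 5 = -6 - 5 = -11)
D*(-1*(-49)) = -(-11)*(-49) = -11*49 = -539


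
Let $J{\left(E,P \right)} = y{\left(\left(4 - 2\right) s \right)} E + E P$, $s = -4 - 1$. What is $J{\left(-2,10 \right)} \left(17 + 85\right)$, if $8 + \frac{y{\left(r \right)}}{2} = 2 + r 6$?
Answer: $24888$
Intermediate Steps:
$s = -5$
$y{\left(r \right)} = -12 + 12 r$ ($y{\left(r \right)} = -16 + 2 \left(2 + r 6\right) = -16 + 2 \left(2 + 6 r\right) = -16 + \left(4 + 12 r\right) = -12 + 12 r$)
$J{\left(E,P \right)} = - 132 E + E P$ ($J{\left(E,P \right)} = \left(-12 + 12 \left(4 - 2\right) \left(-5\right)\right) E + E P = \left(-12 + 12 \cdot 2 \left(-5\right)\right) E + E P = \left(-12 + 12 \left(-10\right)\right) E + E P = \left(-12 - 120\right) E + E P = - 132 E + E P$)
$J{\left(-2,10 \right)} \left(17 + 85\right) = - 2 \left(-132 + 10\right) \left(17 + 85\right) = \left(-2\right) \left(-122\right) 102 = 244 \cdot 102 = 24888$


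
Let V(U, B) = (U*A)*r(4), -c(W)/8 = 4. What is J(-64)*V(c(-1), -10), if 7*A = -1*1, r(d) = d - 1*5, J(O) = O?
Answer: 2048/7 ≈ 292.57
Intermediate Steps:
c(W) = -32 (c(W) = -8*4 = -32)
r(d) = -5 + d (r(d) = d - 5 = -5 + d)
A = -⅐ (A = (-1*1)/7 = (⅐)*(-1) = -⅐ ≈ -0.14286)
V(U, B) = U/7 (V(U, B) = (U*(-⅐))*(-5 + 4) = -U/7*(-1) = U/7)
J(-64)*V(c(-1), -10) = -64*(-32)/7 = -64*(-32/7) = 2048/7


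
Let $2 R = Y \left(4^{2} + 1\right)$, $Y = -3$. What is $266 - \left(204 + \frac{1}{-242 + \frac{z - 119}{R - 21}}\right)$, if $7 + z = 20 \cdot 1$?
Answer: $\frac{1382321}{22294} \approx 62.004$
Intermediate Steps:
$R = - \frac{51}{2}$ ($R = \frac{\left(-3\right) \left(4^{2} + 1\right)}{2} = \frac{\left(-3\right) \left(16 + 1\right)}{2} = \frac{\left(-3\right) 17}{2} = \frac{1}{2} \left(-51\right) = - \frac{51}{2} \approx -25.5$)
$z = 13$ ($z = -7 + 20 \cdot 1 = -7 + 20 = 13$)
$266 - \left(204 + \frac{1}{-242 + \frac{z - 119}{R - 21}}\right) = 266 - \left(204 + \frac{1}{-242 + \frac{13 - 119}{- \frac{51}{2} - 21}}\right) = 266 - \left(204 + \frac{1}{-242 - \frac{106}{- \frac{93}{2}}}\right) = 266 - \left(204 + \frac{1}{-242 - - \frac{212}{93}}\right) = 266 - \left(204 + \frac{1}{-242 + \frac{212}{93}}\right) = 266 - \frac{4547883}{22294} = \frac{1382321}{22294}$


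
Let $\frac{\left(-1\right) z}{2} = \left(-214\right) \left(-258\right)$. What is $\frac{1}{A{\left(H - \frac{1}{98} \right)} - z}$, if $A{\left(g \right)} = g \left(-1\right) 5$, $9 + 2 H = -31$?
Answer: $\frac{98}{10831357} \approx 9.0478 \cdot 10^{-6}$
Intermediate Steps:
$H = -20$ ($H = - \frac{9}{2} + \frac{1}{2} \left(-31\right) = - \frac{9}{2} - \frac{31}{2} = -20$)
$z = -110424$ ($z = - 2 \left(\left(-214\right) \left(-258\right)\right) = \left(-2\right) 55212 = -110424$)
$A{\left(g \right)} = - 5 g$ ($A{\left(g \right)} = - g 5 = - 5 g$)
$\frac{1}{A{\left(H - \frac{1}{98} \right)} - z} = \frac{1}{- 5 \left(-20 - \frac{1}{98}\right) - -110424} = \frac{1}{- 5 \left(-20 - \frac{1}{98}\right) + 110424} = \frac{1}{\left(-5\right) \left(- \frac{1961}{98}\right) + 110424} = \frac{1}{\frac{9805}{98} + 110424} = \frac{1}{\frac{10831357}{98}} = \frac{98}{10831357}$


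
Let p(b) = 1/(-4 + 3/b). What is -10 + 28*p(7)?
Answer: -446/25 ≈ -17.840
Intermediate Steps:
-10 + 28*p(7) = -10 + 28*(-1*7/(-3 + 4*7)) = -10 + 28*(-1*7/(-3 + 28)) = -10 + 28*(-1*7/25) = -10 + 28*(-1*7*1/25) = -10 + 28*(-7/25) = -10 - 196/25 = -446/25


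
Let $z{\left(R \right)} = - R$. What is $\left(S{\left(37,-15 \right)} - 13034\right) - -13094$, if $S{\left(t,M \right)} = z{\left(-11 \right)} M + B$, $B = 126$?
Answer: $21$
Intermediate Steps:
$S{\left(t,M \right)} = 126 + 11 M$ ($S{\left(t,M \right)} = \left(-1\right) \left(-11\right) M + 126 = 11 M + 126 = 126 + 11 M$)
$\left(S{\left(37,-15 \right)} - 13034\right) - -13094 = \left(\left(126 + 11 \left(-15\right)\right) - 13034\right) - -13094 = \left(\left(126 - 165\right) - 13034\right) + 13094 = \left(-39 - 13034\right) + 13094 = -13073 + 13094 = 21$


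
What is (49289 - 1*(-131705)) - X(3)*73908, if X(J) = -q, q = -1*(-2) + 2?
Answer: 476626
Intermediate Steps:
q = 4 (q = 2 + 2 = 4)
X(J) = -4 (X(J) = -1*4 = -4)
(49289 - 1*(-131705)) - X(3)*73908 = (49289 - 1*(-131705)) - (-4)*73908 = (49289 + 131705) - 1*(-295632) = 180994 + 295632 = 476626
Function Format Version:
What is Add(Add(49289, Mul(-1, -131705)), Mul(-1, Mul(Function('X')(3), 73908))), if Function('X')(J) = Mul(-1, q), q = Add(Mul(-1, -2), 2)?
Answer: 476626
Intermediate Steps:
q = 4 (q = Add(2, 2) = 4)
Function('X')(J) = -4 (Function('X')(J) = Mul(-1, 4) = -4)
Add(Add(49289, Mul(-1, -131705)), Mul(-1, Mul(Function('X')(3), 73908))) = Add(Add(49289, Mul(-1, -131705)), Mul(-1, Mul(-4, 73908))) = Add(Add(49289, 131705), Mul(-1, -295632)) = Add(180994, 295632) = 476626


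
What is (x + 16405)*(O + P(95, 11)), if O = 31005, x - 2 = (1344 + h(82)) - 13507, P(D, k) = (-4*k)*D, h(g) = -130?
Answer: 110358050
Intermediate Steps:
P(D, k) = -4*D*k
x = -12291 (x = 2 + ((1344 - 130) - 13507) = 2 + (1214 - 13507) = 2 - 12293 = -12291)
(x + 16405)*(O + P(95, 11)) = (-12291 + 16405)*(31005 - 4*95*11) = 4114*(31005 - 4180) = 4114*26825 = 110358050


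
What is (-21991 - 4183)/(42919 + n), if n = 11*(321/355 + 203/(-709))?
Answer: -6587864930/10804208469 ≈ -0.60975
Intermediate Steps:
n = 1710764/251695 (n = 11*(321*(1/355) + 203*(-1/709)) = 11*(321/355 - 203/709) = 11*(155524/251695) = 1710764/251695 ≈ 6.7970)
(-21991 - 4183)/(42919 + n) = (-21991 - 4183)/(42919 + 1710764/251695) = -26174/10804208469/251695 = -26174*251695/10804208469 = -6587864930/10804208469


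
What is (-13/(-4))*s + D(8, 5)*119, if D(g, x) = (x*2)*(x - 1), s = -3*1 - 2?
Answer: 18975/4 ≈ 4743.8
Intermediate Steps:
s = -5 (s = -3 - 2 = -5)
D(g, x) = 2*x*(-1 + x) (D(g, x) = (2*x)*(-1 + x) = 2*x*(-1 + x))
(-13/(-4))*s + D(8, 5)*119 = -13/(-4)*(-5) + (2*5*(-1 + 5))*119 = -13*(-1/4)*(-5) + (2*5*4)*119 = (13/4)*(-5) + 40*119 = -65/4 + 4760 = 18975/4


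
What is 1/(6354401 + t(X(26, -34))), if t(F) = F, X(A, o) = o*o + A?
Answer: 1/6355583 ≈ 1.5734e-7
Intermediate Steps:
X(A, o) = A + o² (X(A, o) = o² + A = A + o²)
1/(6354401 + t(X(26, -34))) = 1/(6354401 + (26 + (-34)²)) = 1/(6354401 + (26 + 1156)) = 1/(6354401 + 1182) = 1/6355583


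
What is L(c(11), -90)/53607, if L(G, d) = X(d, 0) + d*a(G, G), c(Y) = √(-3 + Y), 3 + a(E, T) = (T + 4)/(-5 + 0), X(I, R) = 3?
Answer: 115/17869 + 12*√2/17869 ≈ 0.0073854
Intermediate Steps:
a(E, T) = -19/5 - T/5 (a(E, T) = -3 + (T + 4)/(-5 + 0) = -3 + (4 + T)/(-5) = -3 + (4 + T)*(-⅕) = -3 + (-⅘ - T/5) = -19/5 - T/5)
L(G, d) = 3 + d*(-19/5 - G/5)
L(c(11), -90)/53607 = (3 - ⅕*(-90)*(19 + √(-3 + 11)))/53607 = (3 - ⅕*(-90)*(19 + √8))*(1/53607) = (3 - ⅕*(-90)*(19 + 2*√2))*(1/53607) = (3 + (342 + 36*√2))*(1/53607) = (345 + 36*√2)*(1/53607) = 115/17869 + 12*√2/17869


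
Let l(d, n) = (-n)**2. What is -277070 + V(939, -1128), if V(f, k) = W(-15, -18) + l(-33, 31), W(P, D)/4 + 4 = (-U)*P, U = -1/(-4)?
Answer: -276110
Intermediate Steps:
U = 1/4 (U = -1*(-1/4) = 1/4 ≈ 0.25000)
l(d, n) = n**2
W(P, D) = -16 - P (W(P, D) = -16 + 4*((-1*1/4)*P) = -16 + 4*(-P/4) = -16 - P)
V(f, k) = 960 (V(f, k) = (-16 - 1*(-15)) + 31**2 = (-16 + 15) + 961 = -1 + 961 = 960)
-277070 + V(939, -1128) = -277070 + 960 = -276110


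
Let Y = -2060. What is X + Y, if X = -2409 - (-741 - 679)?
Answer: -3049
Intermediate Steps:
X = -989 (X = -2409 - 1*(-1420) = -2409 + 1420 = -989)
X + Y = -989 - 2060 = -3049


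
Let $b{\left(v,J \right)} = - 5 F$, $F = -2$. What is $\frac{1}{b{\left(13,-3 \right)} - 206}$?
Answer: $- \frac{1}{196} \approx -0.005102$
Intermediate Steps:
$b{\left(v,J \right)} = 10$ ($b{\left(v,J \right)} = \left(-5\right) \left(-2\right) = 10$)
$\frac{1}{b{\left(13,-3 \right)} - 206} = \frac{1}{10 - 206} = \frac{1}{-196} = - \frac{1}{196}$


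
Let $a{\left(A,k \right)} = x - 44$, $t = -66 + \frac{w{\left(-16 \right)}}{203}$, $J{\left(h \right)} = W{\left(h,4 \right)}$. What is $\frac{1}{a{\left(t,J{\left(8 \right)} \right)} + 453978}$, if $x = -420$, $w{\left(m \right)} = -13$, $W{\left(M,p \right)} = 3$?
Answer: $\frac{1}{453514} \approx 2.205 \cdot 10^{-6}$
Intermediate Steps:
$J{\left(h \right)} = 3$
$t = - \frac{13411}{203}$ ($t = -66 - \frac{13}{203} = - \frac{13411}{203} \approx -66.064$)
$a{\left(A,k \right)} = -464$ ($a{\left(A,k \right)} = -420 - 44 = -464$)
$\frac{1}{a{\left(t,J{\left(8 \right)} \right)} + 453978} = \frac{1}{-464 + 453978} = \frac{1}{453514}$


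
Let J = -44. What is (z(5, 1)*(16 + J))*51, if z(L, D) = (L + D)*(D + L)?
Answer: -51408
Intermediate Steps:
z(L, D) = (D + L)**2 (z(L, D) = (D + L)*(D + L) = (D + L)**2)
(z(5, 1)*(16 + J))*51 = ((1 + 5)**2*(16 - 44))*51 = (6**2*(-28))*51 = (36*(-28))*51 = -1008*51 = -51408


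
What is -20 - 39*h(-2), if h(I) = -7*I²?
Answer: 1072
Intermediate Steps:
-20 - 39*h(-2) = -20 - (-273)*(-2)² = -20 - (-273)*4 = -20 - 39*(-28) = -20 + 1092 = 1072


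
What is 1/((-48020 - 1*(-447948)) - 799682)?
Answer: -1/399754 ≈ -2.5015e-6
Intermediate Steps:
1/((-48020 - 1*(-447948)) - 799682) = 1/((-48020 + 447948) - 799682) = 1/(399928 - 799682) = 1/(-399754) = -1/399754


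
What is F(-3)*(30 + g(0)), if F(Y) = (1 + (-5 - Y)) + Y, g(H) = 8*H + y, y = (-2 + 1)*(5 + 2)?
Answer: -92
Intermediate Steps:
y = -7 (y = -1*7 = -7)
g(H) = -7 + 8*H (g(H) = 8*H - 7 = -7 + 8*H)
F(Y) = -4 (F(Y) = (-4 - Y) + Y = -4)
F(-3)*(30 + g(0)) = -4*(30 + (-7 + 8*0)) = -4*(30 + (-7 + 0)) = -4*(30 - 7) = -4*23 = -92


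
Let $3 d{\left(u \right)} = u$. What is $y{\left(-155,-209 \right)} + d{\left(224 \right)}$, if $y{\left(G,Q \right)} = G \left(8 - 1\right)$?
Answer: $- \frac{3031}{3} \approx -1010.3$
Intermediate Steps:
$y{\left(G,Q \right)} = 7 G$ ($y{\left(G,Q \right)} = G 7 = 7 G$)
$d{\left(u \right)} = \frac{u}{3}$
$y{\left(-155,-209 \right)} + d{\left(224 \right)} = 7 \left(-155\right) + \frac{1}{3} \cdot 224 = -1085 + \frac{224}{3} = - \frac{3031}{3}$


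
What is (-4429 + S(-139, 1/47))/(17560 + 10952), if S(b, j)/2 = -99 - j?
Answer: -217471/1340064 ≈ -0.16228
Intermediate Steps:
S(b, j) = -198 - 2*j (S(b, j) = 2*(-99 - j) = -198 - 2*j)
(-4429 + S(-139, 1/47))/(17560 + 10952) = (-4429 + (-198 - 2/47))/(17560 + 10952) = (-4429 + (-198 - 2*1/47))/28512 = (-4429 + (-198 - 2/47))*(1/28512) = (-4429 - 9308/47)*(1/28512) = -217471/47*1/28512 = -217471/1340064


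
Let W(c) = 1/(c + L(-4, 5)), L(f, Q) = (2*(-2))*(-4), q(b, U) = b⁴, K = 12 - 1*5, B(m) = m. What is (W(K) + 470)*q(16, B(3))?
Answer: 708509696/23 ≈ 3.0805e+7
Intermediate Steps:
K = 7 (K = 12 - 5 = 7)
L(f, Q) = 16 (L(f, Q) = -4*(-4) = 16)
W(c) = 1/(16 + c) (W(c) = 1/(c + 16) = 1/(16 + c))
(W(K) + 470)*q(16, B(3)) = (1/(16 + 7) + 470)*16⁴ = (1/23 + 470)*65536 = (10811/23)*65536 = 708509696/23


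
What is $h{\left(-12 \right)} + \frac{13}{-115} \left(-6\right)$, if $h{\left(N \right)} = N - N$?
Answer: $\frac{78}{115} \approx 0.67826$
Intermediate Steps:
$h{\left(N \right)} = 0$
$h{\left(-12 \right)} + \frac{13}{-115} \left(-6\right) = 0 + \frac{13}{-115} \left(-6\right) = 0 + 13 \left(- \frac{1}{115}\right) \left(-6\right) = 0 - - \frac{78}{115} = 0 + \frac{78}{115} = \frac{78}{115}$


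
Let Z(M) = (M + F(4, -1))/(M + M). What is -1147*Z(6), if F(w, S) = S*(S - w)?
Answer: -12617/12 ≈ -1051.4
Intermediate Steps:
Z(M) = (5 + M)/(2*M) (Z(M) = (M - (-1 - 1*4))/(M + M) = (M - (-1 - 4))/((2*M)) = (M - 1*(-5))*(1/(2*M)) = (M + 5)*(1/(2*M)) = (5 + M)*(1/(2*M)) = (5 + M)/(2*M))
-1147*Z(6) = -1147*(5 + 6)/(2*6) = -1147*11/(2*6) = -1147*11/12 = -12617/12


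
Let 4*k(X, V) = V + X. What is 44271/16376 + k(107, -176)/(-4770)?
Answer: 17621263/6509460 ≈ 2.7070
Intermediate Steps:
k(X, V) = V/4 + X/4 (k(X, V) = (V + X)/4 = V/4 + X/4)
44271/16376 + k(107, -176)/(-4770) = 44271/16376 + ((¼)*(-176) + (¼)*107)/(-4770) = 44271*(1/16376) + (-44 + 107/4)*(-1/4770) = 44271/16376 - 69/4*(-1/4770) = 44271/16376 + 23/6360 = 17621263/6509460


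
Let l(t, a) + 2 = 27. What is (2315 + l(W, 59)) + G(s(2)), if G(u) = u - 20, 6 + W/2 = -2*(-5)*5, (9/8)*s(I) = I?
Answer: 20896/9 ≈ 2321.8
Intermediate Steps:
s(I) = 8*I/9
W = 88 (W = -12 + 2*(-2*(-5)*5) = -12 + 2*(10*5) = -12 + 2*50 = -12 + 100 = 88)
l(t, a) = 25 (l(t, a) = -2 + 27 = 25)
G(u) = -20 + u
(2315 + l(W, 59)) + G(s(2)) = (2315 + 25) + (-20 + (8/9)*2) = 2340 + (-20 + 16/9) = 2340 - 164/9 = 20896/9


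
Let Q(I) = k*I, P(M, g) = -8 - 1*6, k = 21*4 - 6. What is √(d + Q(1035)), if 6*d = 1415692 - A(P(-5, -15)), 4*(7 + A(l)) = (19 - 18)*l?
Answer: √11400495/6 ≈ 562.74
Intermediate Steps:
k = 78 (k = 84 - 6 = 78)
P(M, g) = -14 (P(M, g) = -8 - 6 = -14)
A(l) = -7 + l/4 (A(l) = -7 + ((19 - 18)*l)/4 = -7 + (1*l)/4 = -7 + l/4)
Q(I) = 78*I
d = 2831405/12 (d = (1415692 - (-7 + (¼)*(-14)))/6 = (1415692 - (-7 - 7/2))/6 = (1415692 - 1*(-21/2))/6 = (1415692 + 21/2)/6 = (⅙)*(2831405/2) = 2831405/12 ≈ 2.3595e+5)
√(d + Q(1035)) = √(2831405/12 + 78*1035) = √(2831405/12 + 80730) = √(3800165/12) = √11400495/6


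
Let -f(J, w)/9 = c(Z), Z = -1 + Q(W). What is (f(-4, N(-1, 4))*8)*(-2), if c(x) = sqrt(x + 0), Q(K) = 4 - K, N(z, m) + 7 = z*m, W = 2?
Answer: 144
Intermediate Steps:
N(z, m) = -7 + m*z (N(z, m) = -7 + z*m = -7 + m*z)
Z = 1 (Z = -1 + (4 - 1*2) = -1 + (4 - 2) = -1 + 2 = 1)
c(x) = sqrt(x)
f(J, w) = -9 (f(J, w) = -9*sqrt(1) = -9*1 = -9)
(f(-4, N(-1, 4))*8)*(-2) = -9*8*(-2) = -72*(-2) = 144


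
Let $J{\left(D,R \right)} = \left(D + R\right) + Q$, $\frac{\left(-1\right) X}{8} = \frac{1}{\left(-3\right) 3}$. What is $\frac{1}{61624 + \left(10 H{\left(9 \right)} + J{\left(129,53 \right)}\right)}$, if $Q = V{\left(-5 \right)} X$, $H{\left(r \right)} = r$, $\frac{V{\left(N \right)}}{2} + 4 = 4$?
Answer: $\frac{1}{61896} \approx 1.6156 \cdot 10^{-5}$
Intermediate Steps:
$V{\left(N \right)} = 0$ ($V{\left(N \right)} = -8 + 2 \cdot 4 = -8 + 8 = 0$)
$X = \frac{8}{9}$ ($X = - \frac{8}{\left(-3\right) 3} = - \frac{8}{-9} = \left(-8\right) \left(- \frac{1}{9}\right) = \frac{8}{9} \approx 0.88889$)
$Q = 0$ ($Q = 0 \cdot \frac{8}{9} = 0$)
$J{\left(D,R \right)} = D + R$ ($J{\left(D,R \right)} = \left(D + R\right) + 0 = D + R$)
$\frac{1}{61624 + \left(10 H{\left(9 \right)} + J{\left(129,53 \right)}\right)} = \frac{1}{61624 + \left(10 \cdot 9 + \left(129 + 53\right)\right)} = \frac{1}{61624 + \left(90 + 182\right)} = \frac{1}{61624 + 272} = \frac{1}{61896}$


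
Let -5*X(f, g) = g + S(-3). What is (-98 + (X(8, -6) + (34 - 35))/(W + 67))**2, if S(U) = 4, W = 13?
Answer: 1536875209/160000 ≈ 9605.5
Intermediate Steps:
X(f, g) = -4/5 - g/5 (X(f, g) = -(g + 4)/5 = -(4 + g)/5 = -4/5 - g/5)
(-98 + (X(8, -6) + (34 - 35))/(W + 67))**2 = (-98 + ((-4/5 - 1/5*(-6)) + (34 - 35))/(13 + 67))**2 = (-98 + ((-4/5 + 6/5) - 1)/80)**2 = (-98 + (2/5 - 1)*(1/80))**2 = (-98 - 3/5*1/80)**2 = (-98 - 3/400)**2 = (-39203/400)**2 = 1536875209/160000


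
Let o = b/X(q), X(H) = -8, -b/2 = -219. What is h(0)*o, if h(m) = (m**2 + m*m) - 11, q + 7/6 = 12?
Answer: 2409/4 ≈ 602.25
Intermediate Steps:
q = 65/6 (q = -7/6 + 12 = 65/6 ≈ 10.833)
b = 438 (b = -2*(-219) = 438)
h(m) = -11 + 2*m**2 (h(m) = (m**2 + m**2) - 11 = 2*m**2 - 11 = -11 + 2*m**2)
o = -219/4 (o = 438/(-8) = 438*(-1/8) = -219/4 ≈ -54.750)
h(0)*o = (-11 + 2*0**2)*(-219/4) = (-11 + 2*0)*(-219/4) = (-11 + 0)*(-219/4) = -11*(-219/4) = 2409/4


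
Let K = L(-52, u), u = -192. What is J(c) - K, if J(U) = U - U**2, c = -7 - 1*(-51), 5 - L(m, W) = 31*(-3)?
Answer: -1990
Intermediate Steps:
L(m, W) = 98 (L(m, W) = 5 - 31*(-3) = 5 - 1*(-93) = 5 + 93 = 98)
c = 44 (c = -7 + 51 = 44)
K = 98
J(c) - K = 44*(1 - 1*44) - 1*98 = 44*(1 - 44) - 98 = 44*(-43) - 98 = -1892 - 98 = -1990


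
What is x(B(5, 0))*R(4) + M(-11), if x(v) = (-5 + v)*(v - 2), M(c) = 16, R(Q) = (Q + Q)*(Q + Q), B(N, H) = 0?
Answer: 656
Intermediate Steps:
R(Q) = 4*Q² (R(Q) = (2*Q)*(2*Q) = 4*Q²)
x(v) = (-5 + v)*(-2 + v)
x(B(5, 0))*R(4) + M(-11) = (10 + 0² - 7*0)*(4*4²) + 16 = (10 + 0 + 0)*(4*16) + 16 = 10*64 + 16 = 640 + 16 = 656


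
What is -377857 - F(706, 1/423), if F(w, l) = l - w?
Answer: -159534874/423 ≈ -3.7715e+5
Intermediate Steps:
-377857 - F(706, 1/423) = -377857 - (1/423 - 1*706) = -377857 - (1/423 - 706) = -377857 - 1*(-298637/423) = -377857 + 298637/423 = -159534874/423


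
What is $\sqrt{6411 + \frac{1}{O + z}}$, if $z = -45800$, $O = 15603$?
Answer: $\frac{\sqrt{5845926794302}}{30197} \approx 80.069$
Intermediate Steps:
$\sqrt{6411 + \frac{1}{O + z}} = \sqrt{6411 + \frac{1}{15603 - 45800}} = \sqrt{6411 + \frac{1}{-30197}} = \sqrt{6411 - \frac{1}{30197}} = \sqrt{\frac{193592966}{30197}} = \frac{\sqrt{5845926794302}}{30197}$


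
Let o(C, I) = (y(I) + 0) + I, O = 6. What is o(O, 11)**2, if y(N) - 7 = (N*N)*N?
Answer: 1819801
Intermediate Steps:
y(N) = 7 + N**3 (y(N) = 7 + (N*N)*N = 7 + N**2*N = 7 + N**3)
o(C, I) = 7 + I + I**3 (o(C, I) = ((7 + I**3) + 0) + I = (7 + I**3) + I = 7 + I + I**3)
o(O, 11)**2 = (7 + 11 + 11**3)**2 = (7 + 11 + 1331)**2 = 1349**2 = 1819801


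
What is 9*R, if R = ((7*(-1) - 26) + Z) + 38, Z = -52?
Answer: -423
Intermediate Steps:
R = -47 (R = ((7*(-1) - 26) - 52) + 38 = ((-7 - 26) - 52) + 38 = (-33 - 52) + 38 = -85 + 38 = -47)
9*R = 9*(-47) = -423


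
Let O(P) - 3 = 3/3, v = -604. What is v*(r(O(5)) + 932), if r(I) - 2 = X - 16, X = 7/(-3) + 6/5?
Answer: -8306812/15 ≈ -5.5379e+5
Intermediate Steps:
O(P) = 4 (O(P) = 3 + 3/3 = 3 + 3*(⅓) = 3 + 1 = 4)
X = -17/15 (X = 7*(-⅓) + 6*(⅕) = -7/3 + 6/5 = -17/15 ≈ -1.1333)
r(I) = -227/15 (r(I) = 2 + (-17/15 - 16) = 2 - 257/15 = -227/15)
v*(r(O(5)) + 932) = -604*(-227/15 + 932) = -604*13753/15 = -8306812/15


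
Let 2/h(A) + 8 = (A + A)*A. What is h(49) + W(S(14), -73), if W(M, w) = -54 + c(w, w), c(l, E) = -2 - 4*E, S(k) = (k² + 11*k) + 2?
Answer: 565693/2397 ≈ 236.00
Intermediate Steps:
h(A) = 2/(-8 + 2*A²) (h(A) = 2/(-8 + (A + A)*A) = 2/(-8 + (2*A)*A) = 2/(-8 + 2*A²))
S(k) = 2 + k² + 11*k
W(M, w) = -56 - 4*w (W(M, w) = -54 + (-2 - 4*w) = -56 - 4*w)
h(49) + W(S(14), -73) = 1/(-4 + 49²) + (-56 - 4*(-73)) = 1/(-4 + 2401) + (-56 + 292) = 1/2397 + 236 = 565693/2397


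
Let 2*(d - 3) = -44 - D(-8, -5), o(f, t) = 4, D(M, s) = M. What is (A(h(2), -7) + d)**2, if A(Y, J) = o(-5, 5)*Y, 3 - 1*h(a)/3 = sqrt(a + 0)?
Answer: 729 - 504*sqrt(2) ≈ 16.236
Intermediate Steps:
h(a) = 9 - 3*sqrt(a) (h(a) = 9 - 3*sqrt(a + 0) = 9 - 3*sqrt(a))
d = -15 (d = 3 + (-44 - 1*(-8))/2 = 3 + (-44 + 8)/2 = 3 + (1/2)*(-36) = 3 - 18 = -15)
A(Y, J) = 4*Y
(A(h(2), -7) + d)**2 = (4*(9 - 3*sqrt(2)) - 15)**2 = ((36 - 12*sqrt(2)) - 15)**2 = (21 - 12*sqrt(2))**2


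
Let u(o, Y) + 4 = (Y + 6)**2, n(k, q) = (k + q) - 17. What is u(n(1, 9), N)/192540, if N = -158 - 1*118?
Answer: 18224/48135 ≈ 0.37860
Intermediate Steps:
n(k, q) = -17 + k + q
N = -276 (N = -158 - 118 = -276)
u(o, Y) = -4 + (6 + Y)**2 (u(o, Y) = -4 + (Y + 6)**2 = -4 + (6 + Y)**2)
u(n(1, 9), N)/192540 = (-4 + (6 - 276)**2)/192540 = (-4 + (-270)**2)*(1/192540) = (-4 + 72900)*(1/192540) = 72896*(1/192540) = 18224/48135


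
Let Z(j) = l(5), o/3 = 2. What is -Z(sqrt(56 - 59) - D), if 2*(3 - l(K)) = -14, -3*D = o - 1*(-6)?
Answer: -10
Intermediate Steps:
o = 6 (o = 3*2 = 6)
D = -4 (D = -(6 - 1*(-6))/3 = -(6 + 6)/3 = -1/3*12 = -4)
l(K) = 10 (l(K) = 3 - 1/2*(-14) = 3 + 7 = 10)
Z(j) = 10
-Z(sqrt(56 - 59) - D) = -1*10 = -10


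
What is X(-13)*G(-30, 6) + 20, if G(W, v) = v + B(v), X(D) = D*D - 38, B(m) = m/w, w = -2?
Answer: 413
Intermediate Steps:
B(m) = -m/2 (B(m) = m/(-2) = m*(-½) = -m/2)
X(D) = -38 + D² (X(D) = D² - 38 = -38 + D²)
G(W, v) = v/2 (G(W, v) = v - v/2 = v/2)
X(-13)*G(-30, 6) + 20 = (-38 + (-13)²)*((½)*6) + 20 = (-38 + 169)*3 + 20 = 131*3 + 20 = 393 + 20 = 413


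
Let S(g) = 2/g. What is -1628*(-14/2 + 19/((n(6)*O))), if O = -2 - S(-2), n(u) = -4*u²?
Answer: 402523/36 ≈ 11181.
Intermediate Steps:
O = -1 (O = -2 - 2/(-2) = -2 - 2*(-1)/2 = -2 - 1*(-1) = -2 + 1 = -1)
-1628*(-14/2 + 19/((n(6)*O))) = -1628*(-14/2 + 19/((-4*6²*(-1)))) = -1628*(-14*½ + 19/((-4*36*(-1)))) = -1628*(-7 + 19/((-144*(-1)))) = -1628*(-7 + 19/144) = -1628*(-989/144) = 402523/36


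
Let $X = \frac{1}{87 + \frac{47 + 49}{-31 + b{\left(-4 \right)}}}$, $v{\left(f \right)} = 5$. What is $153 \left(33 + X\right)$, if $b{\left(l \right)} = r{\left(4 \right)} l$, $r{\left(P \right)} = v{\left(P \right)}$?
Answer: $\frac{7308504}{1447} \approx 5050.8$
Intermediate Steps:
$r{\left(P \right)} = 5$
$b{\left(l \right)} = 5 l$
$X = \frac{17}{1447}$ ($X = \frac{1}{87 + \frac{47 + 49}{-31 + 5 \left(-4\right)}} = \frac{1}{87 + \frac{96}{-31 - 20}} = \frac{1}{87 + \frac{96}{-51}} = \frac{1}{87 + 96 \left(- \frac{1}{51}\right)} = \frac{1}{87 - \frac{32}{17}} = \frac{1}{\frac{1447}{17}} = \frac{17}{1447} \approx 0.011748$)
$153 \left(33 + X\right) = 153 \left(33 + \frac{17}{1447}\right) = 153 \cdot \frac{47768}{1447} = \frac{7308504}{1447}$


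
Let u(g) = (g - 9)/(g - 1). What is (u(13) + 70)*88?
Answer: 18568/3 ≈ 6189.3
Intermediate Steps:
u(g) = (-9 + g)/(-1 + g)
(u(13) + 70)*88 = ((-9 + 13)/(-1 + 13) + 70)*88 = (4/12 + 70)*88 = ((1/12)*4 + 70)*88 = (⅓ + 70)*88 = (211/3)*88 = 18568/3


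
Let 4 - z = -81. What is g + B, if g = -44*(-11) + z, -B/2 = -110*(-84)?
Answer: -17911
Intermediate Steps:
z = 85 (z = 4 - 1*(-81) = 4 + 81 = 85)
B = -18480 (B = -(-220)*(-84) = -2*9240 = -18480)
g = 569 (g = -44*(-11) + 85 = 484 + 85 = 569)
g + B = 569 - 18480 = -17911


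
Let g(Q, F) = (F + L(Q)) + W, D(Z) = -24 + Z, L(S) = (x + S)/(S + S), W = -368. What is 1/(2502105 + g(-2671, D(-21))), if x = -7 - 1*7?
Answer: 5342/13364041349 ≈ 3.9973e-7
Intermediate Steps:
x = -14 (x = -7 - 7 = -14)
L(S) = (-14 + S)/(2*S) (L(S) = (-14 + S)/(S + S) = (-14 + S)/((2*S)) = (-14 + S)*(1/(2*S)) = (-14 + S)/(2*S))
g(Q, F) = -368 + F + (-14 + Q)/(2*Q) (g(Q, F) = (F + (-14 + Q)/(2*Q)) - 368 = -368 + F + (-14 + Q)/(2*Q))
1/(2502105 + g(-2671, D(-21))) = 1/(2502105 + (-735/2 + (-24 - 21) - 7/(-2671))) = 1/(2502105 + (-735/2 - 45 - 7*(-1/2671))) = 1/(2502105 + (-735/2 - 45 + 7/2671)) = 1/(2502105 - 2203561/5342) = 1/(13364041349/5342) = 5342/13364041349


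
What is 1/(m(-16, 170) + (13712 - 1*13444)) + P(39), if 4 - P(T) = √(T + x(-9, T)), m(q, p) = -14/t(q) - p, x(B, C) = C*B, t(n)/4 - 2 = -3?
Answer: 814/203 - 2*I*√78 ≈ 4.0098 - 17.664*I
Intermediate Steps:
t(n) = -4 (t(n) = 8 + 4*(-3) = 8 - 12 = -4)
x(B, C) = B*C
m(q, p) = 7/2 - p (m(q, p) = -14/(-4) - p = -14*(-¼) - p = 7/2 - p)
P(T) = 4 - 2*√2*√(-T) (P(T) = 4 - √(T - 9*T) = 4 - √(-8*T) = 4 - 2*√2*√(-T))
1/(m(-16, 170) + (13712 - 1*13444)) + P(39) = 1/((7/2 - 1*170) + (13712 - 1*13444)) + (4 - 2*√2*√(-1*39)) = 1/((7/2 - 170) + (13712 - 13444)) + (4 - 2*√2*√(-39)) = 1/(-333/2 + 268) + (4 - 2*√2*I*√39) = 1/(203/2) + (4 - 2*I*√78) = 2/203 + (4 - 2*I*√78) = 814/203 - 2*I*√78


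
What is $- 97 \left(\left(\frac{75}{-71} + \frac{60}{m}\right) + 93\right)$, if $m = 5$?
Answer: $- \frac{715860}{71} \approx -10083.0$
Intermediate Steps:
$- 97 \left(\left(\frac{75}{-71} + \frac{60}{m}\right) + 93\right) = - 97 \left(\left(\frac{75}{-71} + \frac{60}{5}\right) + 93\right) = - 97 \left(\left(75 \left(- \frac{1}{71}\right) + 60 \cdot \frac{1}{5}\right) + 93\right) = - 97 \left(\left(- \frac{75}{71} + 12\right) + 93\right) = - 97 \left(\frac{777}{71} + 93\right) = \left(-97\right) \frac{7380}{71} = - \frac{715860}{71}$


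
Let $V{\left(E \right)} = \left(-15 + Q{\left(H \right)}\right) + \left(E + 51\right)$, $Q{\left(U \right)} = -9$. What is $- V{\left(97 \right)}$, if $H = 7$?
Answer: $-124$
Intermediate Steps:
$V{\left(E \right)} = 27 + E$ ($V{\left(E \right)} = \left(-15 - 9\right) + \left(E + 51\right) = -24 + \left(51 + E\right) = 27 + E$)
$- V{\left(97 \right)} = - (27 + 97) = \left(-1\right) 124 = -124$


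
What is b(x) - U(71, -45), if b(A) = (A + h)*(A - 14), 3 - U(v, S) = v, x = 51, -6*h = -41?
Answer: 13247/6 ≈ 2207.8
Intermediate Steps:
h = 41/6 (h = -⅙*(-41) = 41/6 ≈ 6.8333)
U(v, S) = 3 - v
b(A) = (-14 + A)*(41/6 + A) (b(A) = (A + 41/6)*(A - 14) = (41/6 + A)*(-14 + A) = (-14 + A)*(41/6 + A))
b(x) - U(71, -45) = (-287/3 + 51² - 43/6*51) - (3 - 1*71) = (-287/3 + 2601 - 731/2) - (3 - 71) = 12839/6 - 1*(-68) = 12839/6 + 68 = 13247/6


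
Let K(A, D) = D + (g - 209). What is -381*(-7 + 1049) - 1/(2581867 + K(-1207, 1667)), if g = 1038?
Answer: -1025997279727/2584363 ≈ -3.9700e+5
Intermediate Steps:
K(A, D) = 829 + D (K(A, D) = D + (1038 - 209) = D + 829 = 829 + D)
-381*(-7 + 1049) - 1/(2581867 + K(-1207, 1667)) = -381*(-7 + 1049) - 1/(2581867 + (829 + 1667)) = -381*1042 - 1/(2581867 + 2496) = -397002 - 1/2584363 = -1025997279727/2584363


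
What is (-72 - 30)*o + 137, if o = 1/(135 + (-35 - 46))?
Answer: 1216/9 ≈ 135.11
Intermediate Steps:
o = 1/54 (o = 1/(135 - 81) = 1/54 ≈ 0.018519)
(-72 - 30)*o + 137 = (-72 - 30)*(1/54) + 137 = -102*1/54 + 137 = -17/9 + 137 = 1216/9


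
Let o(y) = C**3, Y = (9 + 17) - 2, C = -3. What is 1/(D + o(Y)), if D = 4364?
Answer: 1/4337 ≈ 0.00023057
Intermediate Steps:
Y = 24 (Y = 26 - 2 = 24)
o(y) = -27 (o(y) = (-3)**3 = -27)
1/(D + o(Y)) = 1/(4364 - 27) = 1/4337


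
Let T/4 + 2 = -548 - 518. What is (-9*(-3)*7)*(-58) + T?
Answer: -15234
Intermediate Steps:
T = -4272 (T = -8 + 4*(-548 - 518) = -8 + 4*(-1066) = -8 - 4264 = -4272)
(-9*(-3)*7)*(-58) + T = (-9*(-3)*7)*(-58) - 4272 = (27*7)*(-58) - 4272 = 189*(-58) - 4272 = -10962 - 4272 = -15234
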